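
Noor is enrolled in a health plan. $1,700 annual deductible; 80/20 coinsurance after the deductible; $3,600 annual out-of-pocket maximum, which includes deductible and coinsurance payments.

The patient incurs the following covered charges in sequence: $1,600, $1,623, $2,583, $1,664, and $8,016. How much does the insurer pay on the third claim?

Claim 1 — $1,600: all of it applies to the deductible. Patient pays $1,600; OOP now $1,600. Insurer: $1,600 − $1,600 = $0.
Claim 2 — $1,623: deductible takes $100, $1,523 remains; patient's 20% is $304.60. Patient pays $404.60; OOP now $2,004.60. Insurer: $1,623 − $404.60 = $1,218.40.
Claim 3 — $2,583: deductible met; 20% of $2,583 = $516.60. Cost to patient: $516.60. OOP to date $2,521.20. Plan pays $2,583 − $516.60 = $2,066.40.

$2,066.40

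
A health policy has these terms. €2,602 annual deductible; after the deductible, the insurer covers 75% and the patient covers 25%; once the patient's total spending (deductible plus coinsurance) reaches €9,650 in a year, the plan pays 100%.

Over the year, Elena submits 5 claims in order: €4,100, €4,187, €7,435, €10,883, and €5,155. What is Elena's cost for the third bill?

€1,858.75

Claim 1 (€4,100): €2,602 to deductible, leaving €1,498; 25% of €1,498 = €374.50. Patient owes €2,976.50 (running OOP €2,976.50).
Claim 2 (€4,187): deductible met; 25% of €4,187 = €1,046.75. Patient pays €1,046.75; OOP now €4,023.25.
Claim 3 (€7,435): deductible already satisfied, so patient's share is 25% × €7,435 = €1,858.75. Patient pays €1,858.75; OOP now €5,882.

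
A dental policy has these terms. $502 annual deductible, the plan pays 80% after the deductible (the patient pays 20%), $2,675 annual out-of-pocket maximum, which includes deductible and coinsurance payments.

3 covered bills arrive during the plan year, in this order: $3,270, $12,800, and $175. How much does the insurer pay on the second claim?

#1 ($3,270): $502 to deductible, leaving $2,768; patient's 20% is $553.60. Patient owes $1,055.60 (running OOP $1,055.60). Insurer: $3,270 − $1,055.60 = $2,214.40.
#2 ($12,800): deductible met; 20% of $12,800 = $2,560. OOP would hit $3,615.60 > $2,675, so the cap limits the patient to $2,675 − $1,055.60 = $1,619.40. Insurer: $12,800 − $1,619.40 = $11,180.60.

$11,180.60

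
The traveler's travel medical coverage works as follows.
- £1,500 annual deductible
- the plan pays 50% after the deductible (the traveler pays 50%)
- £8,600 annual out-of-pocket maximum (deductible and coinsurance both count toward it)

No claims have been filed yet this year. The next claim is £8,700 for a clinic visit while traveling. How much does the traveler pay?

The full £1,500 deductible is still open; £1,500 of this bill applies to it.
After the £1,500 deductible portion, £8,700 − £1,500 = £7,200 is subject to coinsurance.
Coinsurance: £7,200 × 50% = £3,600.
That puts the traveler's cost at £1,500 + £3,600 = £5,100 before any cap.
Total out-of-pocket so far would be £0 + £5,100 = £5,100, below the £8,600 cap — no reduction.

£5,100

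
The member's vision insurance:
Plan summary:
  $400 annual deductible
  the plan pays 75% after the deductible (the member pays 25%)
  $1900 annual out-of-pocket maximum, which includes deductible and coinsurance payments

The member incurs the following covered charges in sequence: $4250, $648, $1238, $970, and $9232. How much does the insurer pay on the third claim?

Claim 1 ($4250): deductible takes $400, $3850 remains; 25% of $3850 = $962.50. Cost to member: $1362.50. OOP to date $1362.50. Plan pays $4250 − $1362.50 = $2887.50.
Claim 2 ($648): deductible already satisfied, so member's share is 25% × $648 = $162. Member owes $162 (running OOP $1524.50). Plan pays $648 − $162 = $486.
Claim 3 ($1238): deductible already satisfied, so member's share is 25% × $1238 = $309.50. Member owes $309.50 (running OOP $1834). Plan pays $1238 − $309.50 = $928.50.

$928.50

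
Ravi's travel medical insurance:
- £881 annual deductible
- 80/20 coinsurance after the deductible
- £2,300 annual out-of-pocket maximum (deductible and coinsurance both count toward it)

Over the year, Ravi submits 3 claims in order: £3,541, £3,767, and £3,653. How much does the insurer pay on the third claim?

£3,519.40

#1 (£3,541): £881 finishes the deductible; £2,660 goes to coinsurance; coinsurance £2,660 × 20% = £532. Cost to traveler: £1,413. OOP to date £1,413. Insurer: £3,541 − £1,413 = £2,128.
#2 (£3,767): 20% coinsurance on £3,767 = £753.40. Traveler pays £753.40; OOP now £2,166.40. Plan pays £3,767 − £753.40 = £3,013.60.
#3 (£3,653): 20% coinsurance on £3,653 = £730.60. OOP would hit £2,897 > £2,300, so the cap limits the traveler to £2,300 − £2,166.40 = £133.60. Plan pays £3,653 − £133.60 = £3,519.40.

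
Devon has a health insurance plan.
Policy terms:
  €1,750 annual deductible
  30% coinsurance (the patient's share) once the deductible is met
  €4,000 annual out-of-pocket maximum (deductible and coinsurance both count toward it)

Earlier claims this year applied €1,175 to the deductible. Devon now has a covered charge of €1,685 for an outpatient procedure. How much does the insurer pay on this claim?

Deductible still to meet: €1,750 − €1,175 = €575.
After the €575 deductible portion, €1,685 − €575 = €1,110 is subject to coinsurance.
Coinsurance: €1,110 × 30% = €333.
That puts the patient's cost at €575 + €333 = €908 before any cap.
Year-to-date out-of-pocket becomes €1,175 + €908 = €2,083, still under the €4,000 maximum, so no cap applies.
The plan picks up €1,685 − €908 = €777.

€777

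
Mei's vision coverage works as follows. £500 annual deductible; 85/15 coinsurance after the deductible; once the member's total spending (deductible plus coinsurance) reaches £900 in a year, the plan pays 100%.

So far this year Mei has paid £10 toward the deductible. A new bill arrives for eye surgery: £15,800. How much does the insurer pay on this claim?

Remaining deductible: £500 − £10 = £490.
The remaining £15,310 (= £15,800 − £490) moves to coinsurance.
15% of £15,310 = £2,296.50 falls to the member.
Member responsibility before any cap: £490 + £2,296.50 = £2,786.50.
That would bring total out-of-pocket to £2,796.50, past the £900 cap. The member is capped at £900 − £10 = £890 on this claim.
The insurer covers the remainder: £15,800 − £890 = £14,910.

£14,910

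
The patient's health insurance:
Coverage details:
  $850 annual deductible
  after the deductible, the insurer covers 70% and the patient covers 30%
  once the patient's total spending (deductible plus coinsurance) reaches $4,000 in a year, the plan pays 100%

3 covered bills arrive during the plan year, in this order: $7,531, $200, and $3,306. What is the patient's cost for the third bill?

Claim 1 — $7,531: deductible takes $850, $6,681 remains; coinsurance $6,681 × 30% = $2,004.30. Cost to patient: $2,854.30. OOP to date $2,854.30.
Claim 2 — $200: 30% coinsurance on $200 = $60. Patient owes $60 (running OOP $2,914.30).
Claim 3 — $3,306: 30% coinsurance on $3,306 = $991.80. Cost to patient: $991.80. OOP to date $3,906.10.

$991.80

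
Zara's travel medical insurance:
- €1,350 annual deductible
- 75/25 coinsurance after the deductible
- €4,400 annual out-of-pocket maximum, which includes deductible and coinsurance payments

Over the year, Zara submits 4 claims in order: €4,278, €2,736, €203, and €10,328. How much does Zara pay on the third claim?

€50.75

Bill 1, €4,278: €1,350 finishes the deductible; €2,928 goes to coinsurance; coinsurance €2,928 × 25% = €732. Traveler pays €2,082; OOP now €2,082.
Bill 2, €2,736: 25% coinsurance on €2,736 = €684. Traveler pays €684; OOP now €2,766.
Bill 3, €203: deductible met; 25% of €203 = €50.75. Traveler pays €50.75; OOP now €2,816.75.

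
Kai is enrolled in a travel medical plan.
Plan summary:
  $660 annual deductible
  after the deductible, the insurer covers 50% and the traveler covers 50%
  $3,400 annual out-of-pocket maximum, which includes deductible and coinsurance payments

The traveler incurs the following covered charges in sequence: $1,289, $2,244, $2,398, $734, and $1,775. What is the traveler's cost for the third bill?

#1 ($1,289): $660 finishes the deductible; $629 goes to coinsurance; coinsurance $629 × 50% = $314.50. Traveler pays $974.50; OOP now $974.50.
#2 ($2,244): 50% coinsurance on $2,244 = $1,122. Traveler owes $1,122 (running OOP $2,096.50).
#3 ($2,398): deductible already satisfied, so traveler's share is 50% × $2,398 = $1,199. Traveler owes $1,199 (running OOP $3,295.50).

$1,199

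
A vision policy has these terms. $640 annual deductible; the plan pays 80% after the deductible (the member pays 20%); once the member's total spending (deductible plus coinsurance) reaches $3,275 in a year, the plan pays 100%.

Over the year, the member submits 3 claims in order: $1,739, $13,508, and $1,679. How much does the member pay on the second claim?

#1 ($1,739): $640 finishes the deductible; $1,099 goes to coinsurance; coinsurance $1,099 × 20% = $219.80. Cost to member: $859.80. OOP to date $859.80.
#2 ($13,508): 20% coinsurance on $13,508 = $2,701.60. OOP would hit $3,561.40 > $3,275, so the cap limits the member to $3,275 − $859.80 = $2,415.20.

$2,415.20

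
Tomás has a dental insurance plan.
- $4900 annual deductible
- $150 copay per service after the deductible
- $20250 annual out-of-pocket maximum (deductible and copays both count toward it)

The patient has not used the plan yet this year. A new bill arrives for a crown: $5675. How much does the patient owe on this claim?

$5050

Deductible not yet touched, so the first $4900 of the bill goes to the deductible.
That leaves $5675 − $4900 = $775 for the copay.
Copay on this service: $150.
That puts the patient's cost at $4900 + $150 = $5050 before any cap.
Year-to-date out-of-pocket becomes $0 + $5050 = $5050, still under the $20250 maximum, so no cap applies.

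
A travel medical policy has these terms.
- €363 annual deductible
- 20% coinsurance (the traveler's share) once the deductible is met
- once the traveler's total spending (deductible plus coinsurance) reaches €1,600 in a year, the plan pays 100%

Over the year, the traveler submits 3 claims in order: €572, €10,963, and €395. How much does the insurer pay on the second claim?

Bill 1, €572: deductible takes €363, €209 remains; traveler's 20% is €41.80. Cost to traveler: €404.80. OOP to date €404.80. Insurer: €572 − €404.80 = €167.20.
Bill 2, €10,963: 20% coinsurance on €10,963 = €2,192.60. OOP would hit €2,597.40 > €1,600, so the cap limits the traveler to €1,600 − €404.80 = €1,195.20. Insurer: €10,963 − €1,195.20 = €9,767.80.

€9,767.80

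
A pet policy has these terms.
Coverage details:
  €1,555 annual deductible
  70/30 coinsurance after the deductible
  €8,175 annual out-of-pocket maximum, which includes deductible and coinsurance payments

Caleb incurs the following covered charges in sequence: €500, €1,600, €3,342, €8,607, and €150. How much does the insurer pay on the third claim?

€2,339.40

#1 (€500): all of it applies to the deductible. Owner pays €500; OOP now €500. Plan pays €500 − €500 = €0.
#2 (€1,600): deductible takes €1,055, €545 remains; owner's 30% is €163.50. Cost to owner: €1,218.50. OOP to date €1,718.50. Plan pays €1,600 − €1,218.50 = €381.50.
#3 (€3,342): deductible already satisfied, so owner's share is 30% × €3,342 = €1,002.60. Owner owes €1,002.60 (running OOP €2,721.10). Insurer: €3,342 − €1,002.60 = €2,339.40.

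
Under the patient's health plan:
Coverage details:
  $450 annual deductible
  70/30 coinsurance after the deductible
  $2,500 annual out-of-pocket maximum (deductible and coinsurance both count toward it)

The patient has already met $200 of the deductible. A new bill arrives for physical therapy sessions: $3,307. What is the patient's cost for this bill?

Deductible still to meet: $450 − $200 = $250.
After the $250 deductible portion, $3,307 − $250 = $3,057 is subject to coinsurance.
Patient's 30% share of $3,057 is $917.10.
That puts the patient's cost at $250 + $917.10 = $1,167.10 before any cap.
Year-to-date out-of-pocket becomes $200 + $1,167.10 = $1,367.10, still under the $2,500 maximum, so no cap applies.

$1,167.10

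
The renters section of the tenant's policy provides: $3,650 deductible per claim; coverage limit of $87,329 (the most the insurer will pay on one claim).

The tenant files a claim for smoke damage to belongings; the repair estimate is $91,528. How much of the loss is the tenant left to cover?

$4,199

Less the $3,650 deductible: $91,528 − $3,650 = $87,878.
The $87,329 per-incident cap binds; insurer pays $87,329.
The tenant bears the rest of the original loss: $91,528 − $87,329 = $4,199.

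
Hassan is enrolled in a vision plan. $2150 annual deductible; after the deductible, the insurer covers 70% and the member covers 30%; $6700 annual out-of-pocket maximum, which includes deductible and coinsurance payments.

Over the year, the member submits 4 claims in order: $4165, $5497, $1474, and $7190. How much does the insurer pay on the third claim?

Claim 1 ($4165): $2150 finishes the deductible; $2015 goes to coinsurance; coinsurance $2015 × 30% = $604.50. Member pays $2754.50; OOP now $2754.50. Plan pays $4165 − $2754.50 = $1410.50.
Claim 2 ($5497): deductible met; 30% of $5497 = $1649.10. Member pays $1649.10; OOP now $4403.60. Plan pays $5497 − $1649.10 = $3847.90.
Claim 3 ($1474): deductible met; 30% of $1474 = $442.20. Member owes $442.20 (running OOP $4845.80). Insurer: $1474 − $442.20 = $1031.80.

$1031.80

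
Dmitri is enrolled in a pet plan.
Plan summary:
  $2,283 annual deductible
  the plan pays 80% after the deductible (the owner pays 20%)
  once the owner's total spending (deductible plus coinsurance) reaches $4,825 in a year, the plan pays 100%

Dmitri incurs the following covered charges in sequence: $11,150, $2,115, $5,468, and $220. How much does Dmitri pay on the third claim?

$345.60

#1 ($11,150): $2,283 to deductible, leaving $8,867; owner's 20% is $1,773.40. Owner owes $4,056.40 (running OOP $4,056.40).
#2 ($2,115): deductible met; 20% of $2,115 = $423. Owner pays $423; OOP now $4,479.40.
#3 ($5,468): 20% coinsurance on $5,468 = $1,093.60. That would push OOP to $5,573, over the $4,825 cap, so owner pays $4,825 − $4,479.40 = $345.60.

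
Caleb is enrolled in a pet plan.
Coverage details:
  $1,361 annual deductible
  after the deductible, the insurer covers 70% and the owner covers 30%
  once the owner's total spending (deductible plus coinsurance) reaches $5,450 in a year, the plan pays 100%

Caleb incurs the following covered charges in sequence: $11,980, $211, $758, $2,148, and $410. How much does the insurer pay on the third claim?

Claim 1 — $11,980: $1,361 to deductible, leaving $10,619; 30% of $10,619 = $3,185.70. Owner owes $4,546.70 (running OOP $4,546.70). Insurer: $11,980 − $4,546.70 = $7,433.30.
Claim 2 — $211: 30% coinsurance on $211 = $63.30. Cost to owner: $63.30. OOP to date $4,610. Insurer: $211 − $63.30 = $147.70.
Claim 3 — $758: deductible already satisfied, so owner's share is 30% × $758 = $227.40. Cost to owner: $227.40. OOP to date $4,837.40. Plan pays $758 − $227.40 = $530.60.

$530.60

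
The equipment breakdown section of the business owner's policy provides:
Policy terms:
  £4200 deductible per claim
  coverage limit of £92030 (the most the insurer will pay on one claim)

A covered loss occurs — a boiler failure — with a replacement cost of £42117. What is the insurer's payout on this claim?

£37917

Subtract the deductible: £42117 − £4200 = £37917.
That's under the £92030 cap, so the insurer reimburses the full £37917.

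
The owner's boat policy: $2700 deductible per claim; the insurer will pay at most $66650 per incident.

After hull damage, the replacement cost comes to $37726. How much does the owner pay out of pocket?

Less the $2700 deductible: $37726 − $2700 = $35026.
That's under the $66650 cap, so the insurer reimburses the full $35026.
Out of pocket: $37726 − $35026 = $2700.

$2700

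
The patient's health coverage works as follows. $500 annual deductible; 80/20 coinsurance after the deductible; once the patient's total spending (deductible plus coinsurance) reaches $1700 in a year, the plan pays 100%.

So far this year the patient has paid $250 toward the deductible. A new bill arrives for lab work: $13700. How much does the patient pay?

Remaining deductible: $500 − $250 = $250.
After the $250 deductible portion, $13700 − $250 = $13450 is subject to coinsurance.
Patient's 20% share of $13450 is $2690.
Patient responsibility before any cap: $250 + $2690 = $2940.
Year-to-date out-of-pocket would reach $250 + $2940 = $3190, above the $1700 maximum, so the patient pays only $1700 − $250 = $1450.

$1450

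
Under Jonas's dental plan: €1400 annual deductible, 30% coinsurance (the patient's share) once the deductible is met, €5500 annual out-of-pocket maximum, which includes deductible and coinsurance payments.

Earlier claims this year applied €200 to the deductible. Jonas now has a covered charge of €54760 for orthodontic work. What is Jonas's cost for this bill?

€200 of the €1400 deductible is already met, leaving €1200.
That leaves €54760 − €1200 = €53560 for coinsurance.
Patient's 30% share of €53560 is €16068.
That puts the patient's cost at €1200 + €16068 = €17268 before any cap.
Adding €17268 to the €200 already spent would give €17468, which exceeds the €5500 cap; the patient pays just €5500 − €200 = €5300.

€5300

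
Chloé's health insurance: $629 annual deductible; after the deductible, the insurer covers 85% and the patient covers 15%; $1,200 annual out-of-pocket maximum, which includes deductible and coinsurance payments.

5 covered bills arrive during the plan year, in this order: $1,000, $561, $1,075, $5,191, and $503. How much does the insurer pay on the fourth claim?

Bill 1, $1,000: deductible takes $629, $371 remains; 15% of $371 = $55.65. Cost to patient: $684.65. OOP to date $684.65. Plan pays $1,000 − $684.65 = $315.35.
Bill 2, $561: deductible met; 15% of $561 = $84.15. Cost to patient: $84.15. OOP to date $768.80. Insurer: $561 − $84.15 = $476.85.
Bill 3, $1,075: deductible already satisfied, so patient's share is 15% × $1,075 = $161.25. Patient owes $161.25 (running OOP $930.05). Insurer: $1,075 − $161.25 = $913.75.
Bill 4, $5,191: deductible already satisfied, so patient's share is 15% × $5,191 = $778.65. Adding that to $930.05 gives $1,708.70, past the $1,200 cap; patient pays only $1,200 − $930.05 = $269.95. Plan pays $5,191 − $269.95 = $4,921.05.

$4,921.05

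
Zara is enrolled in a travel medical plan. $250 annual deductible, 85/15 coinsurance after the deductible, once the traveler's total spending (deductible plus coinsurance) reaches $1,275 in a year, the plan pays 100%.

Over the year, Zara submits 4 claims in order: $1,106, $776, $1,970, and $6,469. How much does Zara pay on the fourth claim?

Claim 1 — $1,106: deductible takes $250, $856 remains; 15% of $856 = $128.40. Cost to traveler: $378.40. OOP to date $378.40.
Claim 2 — $776: deductible already satisfied, so traveler's share is 15% × $776 = $116.40. Traveler pays $116.40; OOP now $494.80.
Claim 3 — $1,970: deductible met; 15% of $1,970 = $295.50. Traveler pays $295.50; OOP now $790.30.
Claim 4 — $6,469: deductible met; 15% of $6,469 = $970.35. Adding that to $790.30 gives $1,760.65, past the $1,275 cap; traveler pays only $1,275 − $790.30 = $484.70.

$484.70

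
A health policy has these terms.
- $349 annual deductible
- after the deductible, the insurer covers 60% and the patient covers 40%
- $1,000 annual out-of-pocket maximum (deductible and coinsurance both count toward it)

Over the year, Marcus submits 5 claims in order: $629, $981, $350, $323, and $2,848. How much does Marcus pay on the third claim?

Bill 1, $629: deductible takes $349, $280 remains; patient's 40% is $112. Patient owes $461 (running OOP $461).
Bill 2, $981: 40% coinsurance on $981 = $392.40. Cost to patient: $392.40. OOP to date $853.40.
Bill 3, $350: 40% coinsurance on $350 = $140. Patient owes $140 (running OOP $993.40).

$140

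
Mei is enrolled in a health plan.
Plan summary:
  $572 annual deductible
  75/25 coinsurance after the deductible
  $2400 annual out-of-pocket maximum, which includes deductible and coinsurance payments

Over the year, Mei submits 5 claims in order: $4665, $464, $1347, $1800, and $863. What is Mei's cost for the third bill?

$336.75

Claim 1 — $4665: $572 finishes the deductible; $4093 goes to coinsurance; 25% of $4093 = $1023.25. Cost to patient: $1595.25. OOP to date $1595.25.
Claim 2 — $464: deductible met; 25% of $464 = $116. Patient pays $116; OOP now $1711.25.
Claim 3 — $1347: 25% coinsurance on $1347 = $336.75. Cost to patient: $336.75. OOP to date $2048.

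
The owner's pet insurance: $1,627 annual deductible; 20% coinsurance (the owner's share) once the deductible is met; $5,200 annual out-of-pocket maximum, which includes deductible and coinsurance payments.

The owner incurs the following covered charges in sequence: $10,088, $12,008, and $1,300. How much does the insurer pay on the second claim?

$10,127.20

Claim 1 — $10,088: $1,627 to deductible, leaving $8,461; 20% of $8,461 = $1,692.20. Owner pays $3,319.20; OOP now $3,319.20. Insurer: $10,088 − $3,319.20 = $6,768.80.
Claim 2 — $12,008: deductible met; 20% of $12,008 = $2,401.60. That would push OOP to $5,720.80, over the $5,200 cap, so owner pays $5,200 − $3,319.20 = $1,880.80. Insurer: $12,008 − $1,880.80 = $10,127.20.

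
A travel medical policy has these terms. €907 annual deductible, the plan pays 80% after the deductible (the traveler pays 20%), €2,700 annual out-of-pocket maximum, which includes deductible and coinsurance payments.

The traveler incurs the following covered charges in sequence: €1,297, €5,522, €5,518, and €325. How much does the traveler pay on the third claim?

Claim 1 (€1,297): €907 to deductible, leaving €390; coinsurance €390 × 20% = €78. Traveler pays €985; OOP now €985.
Claim 2 (€5,522): deductible already satisfied, so traveler's share is 20% × €5,522 = €1,104.40. Cost to traveler: €1,104.40. OOP to date €2,089.40.
Claim 3 (€5,518): 20% coinsurance on €5,518 = €1,103.60. That would push OOP to €3,193, over the €2,700 cap, so traveler pays €2,700 − €2,089.40 = €610.60.

€610.60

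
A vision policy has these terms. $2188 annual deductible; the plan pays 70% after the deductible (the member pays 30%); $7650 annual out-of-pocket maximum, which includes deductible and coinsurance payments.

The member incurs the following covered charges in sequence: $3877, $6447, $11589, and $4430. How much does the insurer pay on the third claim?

#1 ($3877): deductible takes $2188, $1689 remains; 30% of $1689 = $506.70. Member pays $2694.70; OOP now $2694.70. Plan pays $3877 − $2694.70 = $1182.30.
#2 ($6447): 30% coinsurance on $6447 = $1934.10. Cost to member: $1934.10. OOP to date $4628.80. Insurer: $6447 − $1934.10 = $4512.90.
#3 ($11589): deductible already satisfied, so member's share is 30% × $11589 = $3476.70. Adding that to $4628.80 gives $8105.50, past the $7650 cap; member pays only $7650 − $4628.80 = $3021.20. Plan pays $11589 − $3021.20 = $8567.80.

$8567.80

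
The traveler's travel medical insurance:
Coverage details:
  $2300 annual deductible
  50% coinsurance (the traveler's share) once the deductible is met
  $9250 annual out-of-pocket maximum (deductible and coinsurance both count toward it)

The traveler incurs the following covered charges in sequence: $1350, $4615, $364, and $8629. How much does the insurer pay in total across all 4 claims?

$6329

Claim 1 — $1350: all of it applies to the deductible. Traveler pays $1350; OOP now $1350. Insurer: $1350 − $1350 = $0.
Claim 2 — $4615: $950 finishes the deductible; $3665 goes to coinsurance; coinsurance $3665 × 50% = $1832.50. Traveler pays $2782.50; OOP now $4132.50. Insurer: $4615 − $2782.50 = $1832.50.
Claim 3 — $364: deductible met; 50% of $364 = $182. Traveler pays $182; OOP now $4314.50. Plan pays $364 − $182 = $182.
Claim 4 — $8629: deductible already satisfied, so traveler's share is 50% × $8629 = $4314.50. Cost to traveler: $4314.50. OOP to date $8629. Insurer: $8629 − $4314.50 = $4314.50.
Insurer total = bills − traveler's total = $14958 − $8629 = $6329.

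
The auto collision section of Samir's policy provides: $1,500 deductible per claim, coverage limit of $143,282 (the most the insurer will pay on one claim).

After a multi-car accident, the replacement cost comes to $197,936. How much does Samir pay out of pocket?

Subtract the deductible: $197,936 − $1,500 = $196,436.
$196,436 exceeds the $143,282 limit, so the insurer pays the limit: $143,282.
The driver bears the rest of the original loss: $197,936 − $143,282 = $54,654.

$54,654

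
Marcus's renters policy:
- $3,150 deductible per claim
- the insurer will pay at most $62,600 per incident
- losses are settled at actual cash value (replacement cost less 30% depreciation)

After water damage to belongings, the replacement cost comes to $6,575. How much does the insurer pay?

Actual cash value after 30% depreciation: $6,575 × 70% = $4,602.50.
Less the $3,150 deductible: $4,602.50 − $3,150 = $1,452.50.
$1,452.50 is within the $62,600 limit, so the insurer pays $1,452.50.

$1,452.50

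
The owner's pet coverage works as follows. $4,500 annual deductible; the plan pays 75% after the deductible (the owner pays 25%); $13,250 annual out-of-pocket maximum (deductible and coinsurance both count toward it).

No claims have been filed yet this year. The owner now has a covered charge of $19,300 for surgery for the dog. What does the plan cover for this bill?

The full $4,500 deductible is still open; $4,500 of this bill applies to it.
That leaves $19,300 − $4,500 = $14,800 for coinsurance.
Owner's 25% share of $14,800 is $3,700.
So the owner owes $4,500 + $3,700 = $8,200 before any cap.
Total out-of-pocket so far would be $0 + $8,200 = $8,200, below the $13,250 cap — no reduction.
The insurer covers the remainder: $19,300 − $8,200 = $11,100.

$11,100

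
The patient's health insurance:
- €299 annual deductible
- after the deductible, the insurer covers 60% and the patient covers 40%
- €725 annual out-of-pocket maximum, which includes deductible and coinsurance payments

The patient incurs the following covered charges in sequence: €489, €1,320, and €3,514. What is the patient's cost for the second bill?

€350

Bill 1, €489: deductible takes €299, €190 remains; coinsurance €190 × 40% = €76. Patient owes €375 (running OOP €375).
Bill 2, €1,320: 40% coinsurance on €1,320 = €528. Adding that to €375 gives €903, past the €725 cap; patient pays only €725 − €375 = €350.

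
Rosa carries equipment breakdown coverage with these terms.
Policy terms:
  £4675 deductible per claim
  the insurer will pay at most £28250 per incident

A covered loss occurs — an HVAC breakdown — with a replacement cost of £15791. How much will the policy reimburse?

Subtract the deductible: £15791 − £4675 = £11116.
£11116 ≤ £28250, so the limit doesn't bind; insurer pays £11116.

£11116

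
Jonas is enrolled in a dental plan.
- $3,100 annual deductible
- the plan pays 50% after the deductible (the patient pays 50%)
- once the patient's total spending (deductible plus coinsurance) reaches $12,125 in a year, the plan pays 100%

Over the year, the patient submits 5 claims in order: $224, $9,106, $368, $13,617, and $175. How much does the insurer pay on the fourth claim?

Bill 1, $224: all of it applies to the deductible. Patient owes $224 (running OOP $224). Plan pays $224 − $224 = $0.
Bill 2, $9,106: $2,876 finishes the deductible; $6,230 goes to coinsurance; 50% of $6,230 = $3,115. Patient owes $5,991 (running OOP $6,215). Insurer: $9,106 − $5,991 = $3,115.
Bill 3, $368: deductible met; 50% of $368 = $184. Patient pays $184; OOP now $6,399. Plan pays $368 − $184 = $184.
Bill 4, $13,617: deductible already satisfied, so patient's share is 50% × $13,617 = $6,808.50. OOP would hit $13,207.50 > $12,125, so the cap limits the patient to $12,125 − $6,399 = $5,726. Insurer: $13,617 − $5,726 = $7,891.

$7,891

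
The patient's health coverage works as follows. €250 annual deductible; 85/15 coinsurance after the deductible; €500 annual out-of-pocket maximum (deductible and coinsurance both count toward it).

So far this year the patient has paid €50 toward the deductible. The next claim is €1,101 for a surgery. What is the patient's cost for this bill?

€335.15

Remaining deductible: €250 − €50 = €200.
That leaves €1,101 − €200 = €901 for coinsurance.
15% of €901 = €135.15 falls to the patient.
That puts the patient's cost at €200 + €135.15 = €335.15 before any cap.
Cumulative spending €50 + €335.15 = €385.15 stays under the €500 maximum.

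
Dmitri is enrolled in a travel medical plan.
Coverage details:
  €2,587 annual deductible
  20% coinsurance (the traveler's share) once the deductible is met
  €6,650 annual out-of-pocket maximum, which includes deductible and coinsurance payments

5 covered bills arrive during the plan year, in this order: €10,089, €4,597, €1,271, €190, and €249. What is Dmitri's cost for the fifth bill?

€49.80

#1 (€10,089): deductible takes €2,587, €7,502 remains; coinsurance €7,502 × 20% = €1,500.40. Cost to traveler: €4,087.40. OOP to date €4,087.40.
#2 (€4,597): deductible met; 20% of €4,597 = €919.40. Traveler owes €919.40 (running OOP €5,006.80).
#3 (€1,271): deductible met; 20% of €1,271 = €254.20. Cost to traveler: €254.20. OOP to date €5,261.
#4 (€190): deductible met; 20% of €190 = €38. Traveler owes €38 (running OOP €5,299).
#5 (€249): deductible met; 20% of €249 = €49.80. Cost to traveler: €49.80. OOP to date €5,348.80.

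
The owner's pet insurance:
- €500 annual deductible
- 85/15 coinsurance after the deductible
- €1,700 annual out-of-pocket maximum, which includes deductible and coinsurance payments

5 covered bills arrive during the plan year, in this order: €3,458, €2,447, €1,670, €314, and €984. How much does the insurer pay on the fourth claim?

€266.90

#1 (€3,458): €500 finishes the deductible; €2,958 goes to coinsurance; coinsurance €2,958 × 15% = €443.70. Owner pays €943.70; OOP now €943.70. Insurer: €3,458 − €943.70 = €2,514.30.
#2 (€2,447): deductible already satisfied, so owner's share is 15% × €2,447 = €367.05. Owner owes €367.05 (running OOP €1,310.75). Plan pays €2,447 − €367.05 = €2,079.95.
#3 (€1,670): deductible met; 15% of €1,670 = €250.50. Owner pays €250.50; OOP now €1,561.25. Plan pays €1,670 − €250.50 = €1,419.50.
#4 (€314): 15% coinsurance on €314 = €47.10. Cost to owner: €47.10. OOP to date €1,608.35. Plan pays €314 − €47.10 = €266.90.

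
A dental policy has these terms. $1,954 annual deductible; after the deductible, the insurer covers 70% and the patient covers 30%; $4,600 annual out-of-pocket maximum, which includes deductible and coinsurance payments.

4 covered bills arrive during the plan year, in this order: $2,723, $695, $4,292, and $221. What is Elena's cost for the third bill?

Bill 1, $2,723: deductible takes $1,954, $769 remains; patient's 30% is $230.70. Patient owes $2,184.70 (running OOP $2,184.70).
Bill 2, $695: deductible already satisfied, so patient's share is 30% × $695 = $208.50. Patient owes $208.50 (running OOP $2,393.20).
Bill 3, $4,292: 30% coinsurance on $4,292 = $1,287.60. Patient pays $1,287.60; OOP now $3,680.80.

$1,287.60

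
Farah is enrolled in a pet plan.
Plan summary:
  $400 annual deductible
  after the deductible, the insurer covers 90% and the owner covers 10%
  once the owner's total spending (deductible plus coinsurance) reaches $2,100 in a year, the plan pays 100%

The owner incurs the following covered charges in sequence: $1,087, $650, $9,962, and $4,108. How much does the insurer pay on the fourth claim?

Claim 1 — $1,087: $400 finishes the deductible; $687 goes to coinsurance; coinsurance $687 × 10% = $68.70. Owner pays $468.70; OOP now $468.70. Insurer: $1,087 − $468.70 = $618.30.
Claim 2 — $650: deductible already satisfied, so owner's share is 10% × $650 = $65. Owner pays $65; OOP now $533.70. Plan pays $650 − $65 = $585.
Claim 3 — $9,962: 10% coinsurance on $9,962 = $996.20. Owner owes $996.20 (running OOP $1,529.90). Insurer: $9,962 − $996.20 = $8,965.80.
Claim 4 — $4,108: 10% coinsurance on $4,108 = $410.80. Cost to owner: $410.80. OOP to date $1,940.70. Insurer: $4,108 − $410.80 = $3,697.20.

$3,697.20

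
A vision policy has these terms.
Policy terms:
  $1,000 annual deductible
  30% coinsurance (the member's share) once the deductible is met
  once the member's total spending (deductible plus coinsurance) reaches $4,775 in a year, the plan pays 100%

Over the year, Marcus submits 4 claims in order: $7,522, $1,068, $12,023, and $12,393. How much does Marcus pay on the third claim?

Bill 1, $7,522: $1,000 finishes the deductible; $6,522 goes to coinsurance; member's 30% is $1,956.60. Member pays $2,956.60; OOP now $2,956.60.
Bill 2, $1,068: deductible already satisfied, so member's share is 30% × $1,068 = $320.40. Member pays $320.40; OOP now $3,277.
Bill 3, $12,023: deductible met; 30% of $12,023 = $3,606.90. OOP would hit $6,883.90 > $4,775, so the cap limits the member to $4,775 − $3,277 = $1,498.

$1,498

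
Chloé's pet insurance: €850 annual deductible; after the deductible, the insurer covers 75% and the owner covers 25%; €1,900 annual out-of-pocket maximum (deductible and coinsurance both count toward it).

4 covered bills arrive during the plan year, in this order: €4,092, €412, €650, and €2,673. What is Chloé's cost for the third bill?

€136.50

#1 (€4,092): deductible takes €850, €3,242 remains; 25% of €3,242 = €810.50. Owner pays €1,660.50; OOP now €1,660.50.
#2 (€412): deductible met; 25% of €412 = €103. Cost to owner: €103. OOP to date €1,763.50.
#3 (€650): 25% coinsurance on €650 = €162.50. Adding that to €1,763.50 gives €1,926, past the €1,900 cap; owner pays only €1,900 − €1,763.50 = €136.50.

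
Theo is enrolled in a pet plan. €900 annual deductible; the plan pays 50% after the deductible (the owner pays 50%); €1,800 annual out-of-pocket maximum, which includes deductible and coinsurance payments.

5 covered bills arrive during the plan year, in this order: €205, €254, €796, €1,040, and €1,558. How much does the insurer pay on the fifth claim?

Claim 1 — €205: entire amount goes to the deductible. Owner pays €205; OOP now €205. Insurer: €205 − €205 = €0.
Claim 2 — €254: all of it applies to the deductible. Owner owes €254 (running OOP €459). Plan pays €254 − €254 = €0.
Claim 3 — €796: deductible takes €441, €355 remains; 50% of €355 = €177.50. Cost to owner: €618.50. OOP to date €1,077.50. Insurer: €796 − €618.50 = €177.50.
Claim 4 — €1,040: 50% coinsurance on €1,040 = €520. Cost to owner: €520. OOP to date €1,597.50. Plan pays €1,040 − €520 = €520.
Claim 5 — €1,558: 50% coinsurance on €1,558 = €779. OOP would hit €2,376.50 > €1,800, so the cap limits the owner to €1,800 − €1,597.50 = €202.50. Plan pays €1,558 − €202.50 = €1,355.50.

€1,355.50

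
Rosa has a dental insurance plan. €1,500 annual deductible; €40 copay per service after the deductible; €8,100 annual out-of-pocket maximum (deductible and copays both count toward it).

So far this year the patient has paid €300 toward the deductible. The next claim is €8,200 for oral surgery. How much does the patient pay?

Deductible still to meet: €1,500 − €300 = €1,200.
That leaves €8,200 − €1,200 = €7,000 for the copay.
Copay on this service: €40.
So the patient owes €1,200 + €40 = €1,240 before any cap.
Cumulative spending €300 + €1,240 = €1,540 stays under the €8,100 maximum.

€1,240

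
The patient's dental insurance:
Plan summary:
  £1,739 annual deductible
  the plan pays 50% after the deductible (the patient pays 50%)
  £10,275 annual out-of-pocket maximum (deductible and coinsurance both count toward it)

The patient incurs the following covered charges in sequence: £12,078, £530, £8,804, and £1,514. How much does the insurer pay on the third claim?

£5,702.50

Claim 1 — £12,078: £1,739 finishes the deductible; £10,339 goes to coinsurance; patient's 50% is £5,169.50. Patient pays £6,908.50; OOP now £6,908.50. Plan pays £12,078 − £6,908.50 = £5,169.50.
Claim 2 — £530: deductible already satisfied, so patient's share is 50% × £530 = £265. Patient pays £265; OOP now £7,173.50. Insurer: £530 − £265 = £265.
Claim 3 — £8,804: deductible met; 50% of £8,804 = £4,402. Adding that to £7,173.50 gives £11,575.50, past the £10,275 cap; patient pays only £10,275 − £7,173.50 = £3,101.50. Insurer: £8,804 − £3,101.50 = £5,702.50.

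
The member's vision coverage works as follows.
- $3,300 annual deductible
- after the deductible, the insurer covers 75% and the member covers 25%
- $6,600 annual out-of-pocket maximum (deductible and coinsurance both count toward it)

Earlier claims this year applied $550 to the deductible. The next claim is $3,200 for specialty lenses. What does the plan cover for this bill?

Remaining deductible: $3,300 − $550 = $2,750.
That leaves $3,200 − $2,750 = $450 for coinsurance.
Coinsurance: $450 × 25% = $112.50.
That puts the member's cost at $2,750 + $112.50 = $2,862.50 before any cap.
Year-to-date out-of-pocket becomes $550 + $2,862.50 = $3,412.50, still under the $6,600 maximum, so no cap applies.
The plan picks up $3,200 − $2,862.50 = $337.50.

$337.50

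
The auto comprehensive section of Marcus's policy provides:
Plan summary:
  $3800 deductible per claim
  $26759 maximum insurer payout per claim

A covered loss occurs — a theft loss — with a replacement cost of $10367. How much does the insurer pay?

$6567

Subtract the deductible: $10367 − $3800 = $6567.
$6567 ≤ $26759, so the limit doesn't bind; insurer pays $6567.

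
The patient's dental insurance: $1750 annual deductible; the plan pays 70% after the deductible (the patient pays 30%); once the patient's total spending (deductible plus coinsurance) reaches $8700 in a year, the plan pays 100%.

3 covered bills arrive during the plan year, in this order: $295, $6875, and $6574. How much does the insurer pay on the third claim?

$4601.80

Claim 1 — $295: entire amount goes to the deductible. Patient owes $295 (running OOP $295). Insurer: $295 − $295 = $0.
Claim 2 — $6875: $1455 to deductible, leaving $5420; patient's 30% is $1626. Patient pays $3081; OOP now $3376. Plan pays $6875 − $3081 = $3794.
Claim 3 — $6574: deductible already satisfied, so patient's share is 30% × $6574 = $1972.20. Patient pays $1972.20; OOP now $5348.20. Insurer: $6574 − $1972.20 = $4601.80.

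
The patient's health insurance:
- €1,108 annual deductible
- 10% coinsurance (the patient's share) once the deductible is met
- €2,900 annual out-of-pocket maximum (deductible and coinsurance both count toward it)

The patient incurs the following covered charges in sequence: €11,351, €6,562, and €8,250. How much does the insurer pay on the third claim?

€8,138.50

#1 (€11,351): €1,108 to deductible, leaving €10,243; 10% of €10,243 = €1,024.30. Patient pays €2,132.30; OOP now €2,132.30. Insurer: €11,351 − €2,132.30 = €9,218.70.
#2 (€6,562): deductible met; 10% of €6,562 = €656.20. Patient pays €656.20; OOP now €2,788.50. Insurer: €6,562 − €656.20 = €5,905.80.
#3 (€8,250): 10% coinsurance on €8,250 = €825. Adding that to €2,788.50 gives €3,613.50, past the €2,900 cap; patient pays only €2,900 − €2,788.50 = €111.50. Insurer: €8,250 − €111.50 = €8,138.50.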